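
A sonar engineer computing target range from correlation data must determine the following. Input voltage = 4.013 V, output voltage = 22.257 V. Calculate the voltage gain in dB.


Voltage gain in dB:
G = 20 * log10(Vout / Vin)
  = 20 * log10(22.257 / 4.013)
  = 20 * log10(5.546225)
  = 20 * 0.743997
  = 14.88 dB

14.88 dB


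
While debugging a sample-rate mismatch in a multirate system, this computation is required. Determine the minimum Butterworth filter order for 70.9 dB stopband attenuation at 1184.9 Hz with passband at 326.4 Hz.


Butterworth filter order formula:
n = log10(10^(A/10) - 1) / (2 * log10(f_stop/f_pass))
10^(70.9/10) - 1 = 12302686.7081
f_stop/f_pass = 1184.9 / 326.4 = 3.6302
n = 6.3311 -> ceil = 7

7


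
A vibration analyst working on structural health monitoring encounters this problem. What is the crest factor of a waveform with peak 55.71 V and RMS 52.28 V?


Crest factor is the ratio of peak to RMS:
CF = V_peak / V_rms
   = 55.71 / 52.28
   = 1.0656

1.0656


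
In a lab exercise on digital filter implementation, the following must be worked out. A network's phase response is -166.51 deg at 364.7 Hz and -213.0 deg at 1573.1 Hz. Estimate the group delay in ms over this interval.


Group delay from phase difference:
tau = -d(phi)/d(omega)
d(phi) = -46.49 deg = -0.811404 rad
d(omega) = 2*pi*(1573.1 - 364.7) = 7592.6011 rad/s
tau = -(-0.811404) / 7592.6011
    = 0.1069 ms

0.1069 ms


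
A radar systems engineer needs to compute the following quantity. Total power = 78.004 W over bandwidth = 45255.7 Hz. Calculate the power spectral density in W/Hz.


Power spectral density:
PSD = P / BW
    = 78.004 / 45255.7
    = 0.00172363 W/Hz

0.00172363 W/Hz


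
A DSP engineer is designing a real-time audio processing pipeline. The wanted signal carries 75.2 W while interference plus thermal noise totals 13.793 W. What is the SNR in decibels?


SNR in decibels:
SNR = 10 * log10(Ps / Pn)
    = 10 * log10(75.2 / 13.793)
    = 10 * log10(5.452)
    = 10 * 0.7366
    = 7.37 dB

7.37 dB


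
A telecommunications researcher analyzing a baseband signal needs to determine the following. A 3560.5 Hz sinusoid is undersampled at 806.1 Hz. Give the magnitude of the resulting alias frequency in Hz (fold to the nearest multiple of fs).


Compute the nearest integer multiple of fs to the signal:
n = round(3560.5 / 806.1) = 4
f_alias = |3560.5 - 4 * 806.1|
        = |3560.5 - 3224.4|
        = 336.1 Hz

336.1


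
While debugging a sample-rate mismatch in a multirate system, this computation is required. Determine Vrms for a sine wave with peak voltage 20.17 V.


RMS voltage for a sinusoidal waveform:
V_rms = V_peak / sqrt(2)
      = 20.17 / 1.414214
      = 14.262 V

14.262 V


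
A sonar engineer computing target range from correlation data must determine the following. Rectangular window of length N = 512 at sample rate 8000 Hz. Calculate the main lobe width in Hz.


Main lobe width for a rectangular window:
Width = 2 * fs / N
      = 2 * 8000 / 512
      = 16000 / 512
      = 31.25 Hz

31.25 Hz


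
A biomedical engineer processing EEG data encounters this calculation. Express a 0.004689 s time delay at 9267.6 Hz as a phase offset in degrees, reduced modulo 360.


Phase shift from frequency and time delay:
phi = 360 * f * t_delay
    = 360 * 9267.6 * 0.004689
    = 15644.08 degrees
    mod 360 = 164.08 degrees

164.08 degrees


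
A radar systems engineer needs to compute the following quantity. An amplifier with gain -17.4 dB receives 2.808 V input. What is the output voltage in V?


Output voltage from dB gain:
V_out = V_in * 10^(gain_dB / 20)
      = 2.808 * 10^(-17.4 / 20)
      = 2.808 * 0.134896
      = 0.3788 V

0.3788 V


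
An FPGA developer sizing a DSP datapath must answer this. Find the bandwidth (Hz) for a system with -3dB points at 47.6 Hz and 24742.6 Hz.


Bandwidth is the difference of -3dB frequencies:
BW = f_high - f_low
   = 24742.6 - 47.6
   = 24695.0 Hz

24695.0 Hz


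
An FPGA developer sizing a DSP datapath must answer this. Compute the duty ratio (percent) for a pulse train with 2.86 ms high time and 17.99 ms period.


Duty cycle as a percentage:
DC = (t_on / T) * 100
   = (2.86 / 17.99) * 100
   = 0.158977 * 100
   = 15.9 %

15.9 %


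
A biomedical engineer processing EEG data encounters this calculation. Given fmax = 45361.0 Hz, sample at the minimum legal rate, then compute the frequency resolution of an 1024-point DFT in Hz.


Step 1 — Nyquist sampling rate:
fs = 2 * fmax = 2 * 45361.0 = 90722.0 Hz

Step 2 — DFT bin spacing:
df = fs / N = 90722.0 / 1024 = 88.5957 Hz

88.5957 Hz


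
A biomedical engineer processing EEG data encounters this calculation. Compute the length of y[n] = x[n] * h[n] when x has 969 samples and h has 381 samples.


Linear convolution output length:
L = N + M - 1
  = 969 + 381 - 1
  = 1349 samples

1349


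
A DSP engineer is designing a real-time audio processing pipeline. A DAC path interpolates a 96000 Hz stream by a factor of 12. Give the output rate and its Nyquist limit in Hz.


Step 1 — output sample rate after interpolation by L:
fs_out = L * fs_in = 12 * 96000 = 1152000 Hz

Step 2 — Nyquist frequency of the output stream:
f_Nyq = fs_out / 2 = 1152000 / 2 = 576000.0 Hz

fs_out = 1152000 Hz; f_Nyquist = 576000.0 Hz


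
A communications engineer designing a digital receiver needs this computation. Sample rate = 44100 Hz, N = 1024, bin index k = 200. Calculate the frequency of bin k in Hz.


Frequency of DFT bin k:
f_k = k * fs / N
    = 200 * 44100 / 1024
    = 8820000 / 1024
    = 8613.281 Hz

8613.281 Hz


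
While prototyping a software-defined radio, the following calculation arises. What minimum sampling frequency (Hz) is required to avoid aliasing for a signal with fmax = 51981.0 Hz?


The Nyquist rate is twice the maximum frequency component.
fs_min = 2 * fmax
      = 2 * 51981.0
      = 103962.0 Hz

103962.0


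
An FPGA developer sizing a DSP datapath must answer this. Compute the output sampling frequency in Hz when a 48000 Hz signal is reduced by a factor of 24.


Decimation reduces the sample rate:
fs_out = fs_in / M
       = 48000 / 24
       = 2000.0 Hz

2000.0 Hz


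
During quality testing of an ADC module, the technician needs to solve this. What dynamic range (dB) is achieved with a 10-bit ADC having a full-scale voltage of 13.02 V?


Dynamic range from full-scale to LSB:
V_min = V_max / 2^bits = 13.02 / 2^10
DR = 20 * log10(V_max / V_min)
   = 20 * log10(2^10)
   = 20 * 10 * log10(2)
   = 60.21 dB

60.21 dB


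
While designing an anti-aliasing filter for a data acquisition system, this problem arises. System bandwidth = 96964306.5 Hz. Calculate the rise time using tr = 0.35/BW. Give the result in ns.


Rise time from bandwidth relationship:
tr = 0.35 / BW
   = 0.35 / 96964306.5
   = 3.609575653e-09 s
   = 3.6096 ns

3.6096 ns


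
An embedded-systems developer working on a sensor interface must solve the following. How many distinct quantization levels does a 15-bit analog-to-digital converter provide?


Number of quantization levels = 2^N
= 2^15
= 32768

32768


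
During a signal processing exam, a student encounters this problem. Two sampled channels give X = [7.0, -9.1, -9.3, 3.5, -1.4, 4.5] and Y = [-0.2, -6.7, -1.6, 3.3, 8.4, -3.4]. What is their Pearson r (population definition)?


Pearson correlation coefficient (population):
r = cov(X,Y) / (std(X) * std(Y))
Mean X = -0.8, Mean Y = -0.0333
Cov(X,Y) = 9.796667
Std(X) = 6.441014, Std(Y) = 4.838962
r = 0.3143

0.3143


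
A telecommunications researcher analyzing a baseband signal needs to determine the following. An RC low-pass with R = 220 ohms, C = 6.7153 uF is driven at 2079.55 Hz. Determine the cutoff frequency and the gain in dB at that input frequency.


Step 1 — cutoff frequency:
fc = 1 / (2*pi*R*C)
C = 6.7153 uF = 6.7153e-06 F
fc = 1 / (2*pi*220*6.7153e-06)
   = 107.729 Hz

Step 2 — magnitude at f = 2079.55 Hz:
|H(f)| = 1 / sqrt(1 + (f/fc)^2)
f/fc = 2079.55 / 107.729 = 19.30353
|H| = 1 / sqrt(1 + 372.62627) = 0.0517346
|H|_dB = 20*log10(0.0517346) = -25.72 dB

fc = 107.729 Hz; |H(2079.55 Hz)| = -25.72 dB


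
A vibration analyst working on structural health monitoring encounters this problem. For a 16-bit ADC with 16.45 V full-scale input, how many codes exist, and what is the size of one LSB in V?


Step 1 — number of quantization levels:
L = 2^N = 2^16 = 65536

Step 2 — LSB step size:
delta = Vfs / L
      = 16.45 / 65536
      = 0.00025101 V

Levels = 65536; step size = 0.00025101 V


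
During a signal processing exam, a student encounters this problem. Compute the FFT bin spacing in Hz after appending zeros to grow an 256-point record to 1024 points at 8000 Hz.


Frequency resolution after zero-padding:
N_padded = 256 * 4 = 1024
df = fs / N_padded
   = 8000 / 1024
   = 7.8125 Hz

7.8125 Hz


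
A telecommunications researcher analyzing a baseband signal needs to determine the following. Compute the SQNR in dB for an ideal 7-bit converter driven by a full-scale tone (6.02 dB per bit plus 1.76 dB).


Theoretical SNR for a full-scale sinusoid:
SNR = 6.02 * N + 1.76
    = 6.02 * 7 + 1.76
    = 42.14 + 1.76
    = 43.9 dB

43.9 dB


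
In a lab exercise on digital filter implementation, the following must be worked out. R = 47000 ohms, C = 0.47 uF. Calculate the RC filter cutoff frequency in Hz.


Cutoff frequency of a first-order RC filter:
fc = 1 / (2 * pi * R * C)
C = 0.47 uF = 4.7e-07 F
fc = 1 / (2 * pi * 47000 * 4.7e-07)
   = 1 / 0.1387955634356
   = 7.204841 Hz

7.204841 Hz


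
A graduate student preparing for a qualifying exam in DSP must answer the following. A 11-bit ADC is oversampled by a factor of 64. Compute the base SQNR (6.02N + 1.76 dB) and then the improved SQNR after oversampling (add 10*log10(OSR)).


Step 1 — baseline SQNR at Nyquist:
SQNR_base = 6.02*N + 1.76
          = 6.02*11 + 1.76
          = 67.98 dB

Step 2 — oversampling processing gain:
G = 10*log10(OSR) = 10*log10(64) = 18.06 dB

Step 3 — total:
SQNR_total = 67.98 + 18.06 = 86.04 dB

Base SQNR = 67.98 dB; oversampled SQNR = 86.04 dB


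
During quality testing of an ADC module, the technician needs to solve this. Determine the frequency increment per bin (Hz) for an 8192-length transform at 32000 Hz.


DFT frequency resolution:
df = fs / N
   = 32000 / 8192
   = 3.9062 Hz

3.9062 Hz


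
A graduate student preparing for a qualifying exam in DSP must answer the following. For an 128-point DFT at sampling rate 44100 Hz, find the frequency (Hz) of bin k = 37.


Frequency of DFT bin k:
f_k = k * fs / N
    = 37 * 44100 / 128
    = 1631700 / 128
    = 12747.656 Hz

12747.656 Hz


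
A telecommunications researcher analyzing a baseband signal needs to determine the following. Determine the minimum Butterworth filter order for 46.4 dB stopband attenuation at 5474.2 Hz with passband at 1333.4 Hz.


Butterworth filter order formula:
n = log10(10^(A/10) - 1) / (2 * log10(f_stop/f_pass))
10^(46.4/10) - 1 = 43650.5832
f_stop/f_pass = 5474.2 / 1333.4 = 4.1054
n = 3.7824 -> ceil = 4

4


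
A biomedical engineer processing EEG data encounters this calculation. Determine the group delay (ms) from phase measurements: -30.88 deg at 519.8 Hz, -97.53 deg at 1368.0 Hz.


Group delay from phase difference:
tau = -d(phi)/d(omega)
d(phi) = -66.65 deg = -1.163262 rad
d(omega) = 2*pi*(1368.0 - 519.8) = 5329.3978 rad/s
tau = -(-1.163262) / 5329.3978
    = 0.2183 ms

0.2183 ms


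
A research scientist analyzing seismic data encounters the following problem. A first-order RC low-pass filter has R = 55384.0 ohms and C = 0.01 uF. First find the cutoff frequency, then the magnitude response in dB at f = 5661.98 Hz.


Step 1 — cutoff frequency:
fc = 1 / (2*pi*R*C)
C = 0.01 uF = 1e-08 F
fc = 1 / (2*pi*55384.0*1e-08)
   = 287.366 Hz

Step 2 — magnitude at f = 5661.98 Hz:
|H(f)| = 1 / sqrt(1 + (f/fc)^2)
f/fc = 5661.98 / 287.366 = 19.703027
|H| = 1 / sqrt(1 + 388.209273) = 0.0506884
|H|_dB = 20*log10(0.0506884) = -25.9 dB

fc = 287.366 Hz; |H(5661.98 Hz)| = -25.9 dB


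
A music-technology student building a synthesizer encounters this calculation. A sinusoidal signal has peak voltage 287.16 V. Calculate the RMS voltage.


RMS voltage for a sinusoidal waveform:
V_rms = V_peak / sqrt(2)
      = 287.16 / 1.414214
      = 203.053 V

203.053 V


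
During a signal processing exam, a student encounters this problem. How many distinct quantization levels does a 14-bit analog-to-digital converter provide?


Number of quantization levels = 2^N
= 2^14
= 16384

16384


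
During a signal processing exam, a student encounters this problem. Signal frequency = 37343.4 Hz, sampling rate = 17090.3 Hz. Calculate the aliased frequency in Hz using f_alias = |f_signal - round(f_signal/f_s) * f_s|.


Compute the nearest integer multiple of fs to the signal:
n = round(37343.4 / 17090.3) = 2
f_alias = |37343.4 - 2 * 17090.3|
        = |37343.4 - 34180.6|
        = 3162.8 Hz

3162.8


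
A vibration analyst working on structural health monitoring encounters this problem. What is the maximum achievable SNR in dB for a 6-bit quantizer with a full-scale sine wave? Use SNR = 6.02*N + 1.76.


Theoretical SNR for a full-scale sinusoid:
SNR = 6.02 * N + 1.76
    = 6.02 * 6 + 1.76
    = 36.12 + 1.76
    = 37.88 dB

37.88 dB


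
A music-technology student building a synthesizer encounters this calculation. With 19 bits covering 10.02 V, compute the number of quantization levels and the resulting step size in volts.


Step 1 — number of quantization levels:
L = 2^N = 2^19 = 524288

Step 2 — LSB step size:
delta = Vfs / L
      = 10.02 / 524288
      = 1.911e-05 V

Levels = 524288; step size = 1.911e-05 V


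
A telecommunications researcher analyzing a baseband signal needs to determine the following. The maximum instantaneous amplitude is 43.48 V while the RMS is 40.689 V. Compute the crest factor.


Crest factor is the ratio of peak to RMS:
CF = V_peak / V_rms
   = 43.48 / 40.689
   = 1.0686

1.0686


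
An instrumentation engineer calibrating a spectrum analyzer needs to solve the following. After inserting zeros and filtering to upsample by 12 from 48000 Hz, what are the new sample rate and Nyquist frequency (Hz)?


Step 1 — output sample rate after interpolation by L:
fs_out = L * fs_in = 12 * 48000 = 576000 Hz

Step 2 — Nyquist frequency of the output stream:
f_Nyq = fs_out / 2 = 576000 / 2 = 288000.0 Hz

fs_out = 576000 Hz; f_Nyquist = 288000.0 Hz


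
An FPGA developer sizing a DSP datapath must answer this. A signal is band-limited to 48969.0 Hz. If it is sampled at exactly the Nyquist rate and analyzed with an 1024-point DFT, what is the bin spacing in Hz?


Step 1 — Nyquist sampling rate:
fs = 2 * fmax = 2 * 48969.0 = 97938.0 Hz

Step 2 — DFT bin spacing:
df = fs / N = 97938.0 / 1024 = 95.6426 Hz

95.6426 Hz


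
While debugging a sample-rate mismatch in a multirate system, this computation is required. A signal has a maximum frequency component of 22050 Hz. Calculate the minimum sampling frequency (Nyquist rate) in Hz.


The Nyquist rate is twice the maximum frequency component.
fs_min = 2 * fmax
      = 2 * 22050
      = 44100 Hz

44100


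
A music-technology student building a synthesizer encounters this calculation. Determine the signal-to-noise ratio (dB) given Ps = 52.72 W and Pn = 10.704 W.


SNR in decibels:
SNR = 10 * log10(Ps / Pn)
    = 10 * log10(52.72 / 10.704)
    = 10 * log10(4.9253)
    = 10 * 0.6924
    = 6.92 dB

6.92 dB


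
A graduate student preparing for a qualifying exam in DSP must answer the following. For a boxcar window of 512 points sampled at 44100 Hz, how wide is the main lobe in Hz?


Main lobe width for a rectangular window:
Width = 2 * fs / N
      = 2 * 44100 / 512
      = 88200 / 512
      = 172.266 Hz

172.266 Hz


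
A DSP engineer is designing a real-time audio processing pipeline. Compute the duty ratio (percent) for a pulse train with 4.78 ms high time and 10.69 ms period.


Duty cycle as a percentage:
DC = (t_on / T) * 100
   = (4.78 / 10.69) * 100
   = 0.447147 * 100
   = 44.71 %

44.71 %


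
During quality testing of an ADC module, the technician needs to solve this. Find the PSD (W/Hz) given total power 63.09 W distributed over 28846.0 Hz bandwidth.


Power spectral density:
PSD = P / BW
    = 63.09 / 28846.0
    = 0.00218713 W/Hz

0.00218713 W/Hz


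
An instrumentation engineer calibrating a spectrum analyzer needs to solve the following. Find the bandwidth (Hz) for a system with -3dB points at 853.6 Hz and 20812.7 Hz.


Bandwidth is the difference of -3dB frequencies:
BW = f_high - f_low
   = 20812.7 - 853.6
   = 19959.1 Hz

19959.1 Hz


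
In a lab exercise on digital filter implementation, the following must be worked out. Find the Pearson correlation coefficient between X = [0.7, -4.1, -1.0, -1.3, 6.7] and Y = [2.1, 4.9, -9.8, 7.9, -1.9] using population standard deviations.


Pearson correlation coefficient (population):
r = cov(X,Y) / (std(X) * std(Y))
Mean X = 0.2, Mean Y = 0.64
Cov(X,Y) = -6.492
Std(X) = 3.596665, Std(Y) = 6.138925
r = -0.294

-0.294


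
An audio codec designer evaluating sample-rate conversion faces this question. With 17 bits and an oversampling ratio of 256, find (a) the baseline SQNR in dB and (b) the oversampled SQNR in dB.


Step 1 — baseline SQNR at Nyquist:
SQNR_base = 6.02*N + 1.76
          = 6.02*17 + 1.76
          = 104.1 dB

Step 2 — oversampling processing gain:
G = 10*log10(OSR) = 10*log10(256) = 24.08 dB

Step 3 — total:
SQNR_total = 104.1 + 24.08 = 128.18 dB

Base SQNR = 104.1 dB; oversampled SQNR = 128.18 dB


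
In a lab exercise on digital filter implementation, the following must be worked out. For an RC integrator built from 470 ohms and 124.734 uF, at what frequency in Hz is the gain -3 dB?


Cutoff frequency of a first-order RC filter:
fc = 1 / (2 * pi * R * C)
C = 124.734 uF = 0.000124734 F
fc = 1 / (2 * pi * 470 * 0.000124734)
   = 1 / 0.3683516129697
   = 2.714797 Hz

2.714797 Hz


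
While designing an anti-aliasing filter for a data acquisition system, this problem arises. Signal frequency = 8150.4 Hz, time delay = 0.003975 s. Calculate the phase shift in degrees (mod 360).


Phase shift from frequency and time delay:
phi = 360 * f * t_delay
    = 360 * 8150.4 * 0.003975
    = 11663.22 degrees
    mod 360 = 143.22 degrees

143.22 degrees


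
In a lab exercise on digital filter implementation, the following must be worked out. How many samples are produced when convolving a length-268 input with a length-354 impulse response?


Linear convolution output length:
L = N + M - 1
  = 268 + 354 - 1
  = 621 samples

621


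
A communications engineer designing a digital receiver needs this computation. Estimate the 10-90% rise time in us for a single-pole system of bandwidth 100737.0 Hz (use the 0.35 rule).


Rise time from bandwidth relationship:
tr = 0.35 / BW
   = 0.35 / 100737.0
   = 3.474393718e-06 s
   = 3.4744 us

3.4744 us


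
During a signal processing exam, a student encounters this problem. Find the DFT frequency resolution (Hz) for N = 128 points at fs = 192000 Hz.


DFT frequency resolution:
df = fs / N
   = 192000 / 128
   = 1500.0 Hz

1500.0 Hz


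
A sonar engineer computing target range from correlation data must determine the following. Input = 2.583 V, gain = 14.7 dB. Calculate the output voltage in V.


Output voltage from dB gain:
V_out = V_in * 10^(gain_dB / 20)
      = 2.583 * 10^(14.7 / 20)
      = 2.583 * 5.432503
      = 14.0322 V

14.0322 V


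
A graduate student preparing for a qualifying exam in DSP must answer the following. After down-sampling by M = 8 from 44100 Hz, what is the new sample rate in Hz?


Decimation reduces the sample rate:
fs_out = fs_in / M
       = 44100 / 8
       = 5512.5 Hz

5512.5 Hz


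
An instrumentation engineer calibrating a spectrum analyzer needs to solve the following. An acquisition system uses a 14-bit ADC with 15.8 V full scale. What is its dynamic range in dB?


Dynamic range from full-scale to LSB:
V_min = V_max / 2^bits = 15.8 / 2^14
DR = 20 * log10(V_max / V_min)
   = 20 * log10(2^14)
   = 20 * 14 * log10(2)
   = 84.29 dB

84.29 dB


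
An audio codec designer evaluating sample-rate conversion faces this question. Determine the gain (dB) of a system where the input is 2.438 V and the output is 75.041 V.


Voltage gain in dB:
G = 20 * log10(Vout / Vin)
  = 20 * log10(75.041 / 2.438)
  = 20 * log10(30.779737)
  = 20 * 1.488265
  = 29.77 dB

29.77 dB


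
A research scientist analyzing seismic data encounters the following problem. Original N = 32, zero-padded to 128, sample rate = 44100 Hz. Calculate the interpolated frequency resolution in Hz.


Frequency resolution after zero-padding:
N_padded = 32 * 4 = 128
df = fs / N_padded
   = 44100 / 128
   = 344.5312 Hz

344.5312 Hz


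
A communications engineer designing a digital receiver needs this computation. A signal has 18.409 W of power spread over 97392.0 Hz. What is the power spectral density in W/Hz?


Power spectral density:
PSD = P / BW
    = 18.409 / 97392.0
    = 0.00018902 W/Hz

0.00018902 W/Hz


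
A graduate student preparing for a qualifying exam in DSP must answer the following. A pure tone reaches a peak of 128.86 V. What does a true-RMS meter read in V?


RMS voltage for a sinusoidal waveform:
V_rms = V_peak / sqrt(2)
      = 128.86 / 1.414214
      = 91.118 V

91.118 V


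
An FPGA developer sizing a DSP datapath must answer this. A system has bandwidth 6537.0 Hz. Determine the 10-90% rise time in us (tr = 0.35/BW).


Rise time from bandwidth relationship:
tr = 0.35 / BW
   = 0.35 / 6537.0
   = 5.354137984e-05 s
   = 53.5414 us

53.5414 us


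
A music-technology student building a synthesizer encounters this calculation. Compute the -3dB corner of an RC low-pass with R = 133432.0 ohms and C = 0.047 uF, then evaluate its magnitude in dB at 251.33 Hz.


Step 1 — cutoff frequency:
fc = 1 / (2*pi*R*C)
C = 0.047 uF = 4.7e-08 F
fc = 1 / (2*pi*133432.0*4.7e-08)
   = 25.3783 Hz

Step 2 — magnitude at f = 251.33 Hz:
|H(f)| = 1 / sqrt(1 + (f/fc)^2)
f/fc = 251.33 / 25.3783 = 9.903343
|H| = 1 / sqrt(1 + 98.076203) = 0.1004651
|H|_dB = 20*log10(0.1004651) = -19.96 dB

fc = 25.3783 Hz; |H(251.33 Hz)| = -19.96 dB


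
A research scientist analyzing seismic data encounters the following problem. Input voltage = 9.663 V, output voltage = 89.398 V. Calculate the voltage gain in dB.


Voltage gain in dB:
G = 20 * log10(Vout / Vin)
  = 20 * log10(89.398 / 9.663)
  = 20 * log10(9.251578)
  = 20 * 0.966216
  = 19.32 dB

19.32 dB


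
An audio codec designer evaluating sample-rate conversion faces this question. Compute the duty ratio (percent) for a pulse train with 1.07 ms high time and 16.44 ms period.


Duty cycle as a percentage:
DC = (t_on / T) * 100
   = (1.07 / 16.44) * 100
   = 0.065085 * 100
   = 6.51 %

6.51 %


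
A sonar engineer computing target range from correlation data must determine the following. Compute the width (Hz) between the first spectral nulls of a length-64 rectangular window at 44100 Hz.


Main lobe width for a rectangular window:
Width = 2 * fs / N
      = 2 * 44100 / 64
      = 88200 / 64
      = 1378.125 Hz

1378.125 Hz


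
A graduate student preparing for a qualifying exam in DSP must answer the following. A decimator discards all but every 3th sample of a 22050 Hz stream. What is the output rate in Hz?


Decimation reduces the sample rate:
fs_out = fs_in / M
       = 22050 / 3
       = 7350.0 Hz

7350.0 Hz


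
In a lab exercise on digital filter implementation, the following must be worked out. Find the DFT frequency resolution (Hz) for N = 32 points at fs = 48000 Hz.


DFT frequency resolution:
df = fs / N
   = 48000 / 32
   = 1500.0 Hz

1500.0 Hz


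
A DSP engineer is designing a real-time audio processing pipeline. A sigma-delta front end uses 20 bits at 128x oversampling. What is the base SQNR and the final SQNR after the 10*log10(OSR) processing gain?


Step 1 — baseline SQNR at Nyquist:
SQNR_base = 6.02*N + 1.76
          = 6.02*20 + 1.76
          = 122.16 dB

Step 2 — oversampling processing gain:
G = 10*log10(OSR) = 10*log10(128) = 21.07 dB

Step 3 — total:
SQNR_total = 122.16 + 21.07 = 143.23 dB

Base SQNR = 122.16 dB; oversampled SQNR = 143.23 dB


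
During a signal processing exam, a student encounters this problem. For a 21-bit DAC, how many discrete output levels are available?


Number of quantization levels = 2^N
= 2^21
= 2097152

2097152


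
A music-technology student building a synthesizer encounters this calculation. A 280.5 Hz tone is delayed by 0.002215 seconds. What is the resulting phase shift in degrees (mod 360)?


Phase shift from frequency and time delay:
phi = 360 * f * t_delay
    = 360 * 280.5 * 0.002215
    = 223.67 degrees
    mod 360 = 223.67 degrees

223.67 degrees


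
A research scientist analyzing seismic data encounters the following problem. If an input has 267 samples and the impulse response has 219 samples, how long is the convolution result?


Linear convolution output length:
L = N + M - 1
  = 267 + 219 - 1
  = 485 samples

485


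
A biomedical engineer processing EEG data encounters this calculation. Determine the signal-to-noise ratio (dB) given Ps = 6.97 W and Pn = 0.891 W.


SNR in decibels:
SNR = 10 * log10(Ps / Pn)
    = 10 * log10(6.97 / 0.891)
    = 10 * log10(7.8227)
    = 10 * 0.8934
    = 8.93 dB

8.93 dB


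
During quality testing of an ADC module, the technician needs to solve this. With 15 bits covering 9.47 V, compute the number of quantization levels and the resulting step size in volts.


Step 1 — number of quantization levels:
L = 2^N = 2^15 = 32768

Step 2 — LSB step size:
delta = Vfs / L
      = 9.47 / 32768
      = 0.000289 V

Levels = 32768; step size = 0.000289 V


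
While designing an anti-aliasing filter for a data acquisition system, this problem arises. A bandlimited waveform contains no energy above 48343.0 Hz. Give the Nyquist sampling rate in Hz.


The Nyquist rate is twice the maximum frequency component.
fs_min = 2 * fmax
      = 2 * 48343.0
      = 96686.0 Hz

96686.0


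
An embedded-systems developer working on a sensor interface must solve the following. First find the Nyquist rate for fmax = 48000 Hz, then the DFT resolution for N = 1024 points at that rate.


Step 1 — Nyquist sampling rate:
fs = 2 * fmax = 2 * 48000 = 96000 Hz

Step 2 — DFT bin spacing:
df = fs / N = 96000 / 1024 = 93.75 Hz

93.75 Hz


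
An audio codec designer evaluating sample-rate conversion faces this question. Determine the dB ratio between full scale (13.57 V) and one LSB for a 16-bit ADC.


Dynamic range from full-scale to LSB:
V_min = V_max / 2^bits = 13.57 / 2^16
DR = 20 * log10(V_max / V_min)
   = 20 * log10(2^16)
   = 20 * 16 * log10(2)
   = 96.33 dB

96.33 dB


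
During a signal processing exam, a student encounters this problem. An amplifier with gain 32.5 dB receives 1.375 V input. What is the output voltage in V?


Output voltage from dB gain:
V_out = V_in * 10^(gain_dB / 20)
      = 1.375 * 10^(32.5 / 20)
      = 1.375 * 42.16965
      = 57.9833 V

57.9833 V


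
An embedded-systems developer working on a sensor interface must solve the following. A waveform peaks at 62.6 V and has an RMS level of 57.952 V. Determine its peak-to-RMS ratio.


Crest factor is the ratio of peak to RMS:
CF = V_peak / V_rms
   = 62.6 / 57.952
   = 1.0802

1.0802


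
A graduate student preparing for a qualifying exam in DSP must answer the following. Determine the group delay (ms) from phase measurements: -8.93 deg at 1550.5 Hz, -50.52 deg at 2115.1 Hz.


Group delay from phase difference:
tau = -d(phi)/d(omega)
d(phi) = -41.59 deg = -0.725882 rad
d(omega) = 2*pi*(2115.1 - 1550.5) = 3547.4864 rad/s
tau = -(-0.725882) / 3547.4864
    = 0.2046 ms

0.2046 ms


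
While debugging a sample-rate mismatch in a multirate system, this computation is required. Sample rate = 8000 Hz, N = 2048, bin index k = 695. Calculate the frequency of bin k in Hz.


Frequency of DFT bin k:
f_k = k * fs / N
    = 695 * 8000 / 2048
    = 5560000 / 2048
    = 2714.844 Hz

2714.844 Hz


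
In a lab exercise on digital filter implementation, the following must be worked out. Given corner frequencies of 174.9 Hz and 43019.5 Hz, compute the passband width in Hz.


Bandwidth is the difference of -3dB frequencies:
BW = f_high - f_low
   = 43019.5 - 174.9
   = 42844.6 Hz

42844.6 Hz


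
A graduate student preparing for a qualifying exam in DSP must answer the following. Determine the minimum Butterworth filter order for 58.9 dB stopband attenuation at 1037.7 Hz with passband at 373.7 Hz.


Butterworth filter order formula:
n = log10(10^(A/10) - 1) / (2 * log10(f_stop/f_pass))
10^(58.9/10) - 1 = 776246.1166
f_stop/f_pass = 1037.7 / 373.7 = 2.7768
n = 6.6396 -> ceil = 7

7


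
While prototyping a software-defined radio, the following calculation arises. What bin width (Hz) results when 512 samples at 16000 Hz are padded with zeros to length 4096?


Frequency resolution after zero-padding:
N_padded = 512 * 8 = 4096
df = fs / N_padded
   = 16000 / 4096
   = 3.9062 Hz

3.9062 Hz


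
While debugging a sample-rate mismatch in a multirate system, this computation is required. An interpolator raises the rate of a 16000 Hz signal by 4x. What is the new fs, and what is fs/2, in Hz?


Step 1 — output sample rate after interpolation by L:
fs_out = L * fs_in = 4 * 16000 = 64000 Hz

Step 2 — Nyquist frequency of the output stream:
f_Nyq = fs_out / 2 = 64000 / 2 = 32000.0 Hz

fs_out = 64000 Hz; f_Nyquist = 32000.0 Hz


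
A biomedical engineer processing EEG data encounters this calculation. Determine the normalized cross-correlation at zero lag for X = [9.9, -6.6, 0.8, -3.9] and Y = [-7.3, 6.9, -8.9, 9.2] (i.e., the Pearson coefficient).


Pearson correlation coefficient (population):
r = cov(X,Y) / (std(X) * std(Y))
Mean X = 0.05, Mean Y = -0.025
Cov(X,Y) = -40.20125
Std(X) = 6.273157, Std(Y) = 8.135532
r = -0.7877

-0.7877


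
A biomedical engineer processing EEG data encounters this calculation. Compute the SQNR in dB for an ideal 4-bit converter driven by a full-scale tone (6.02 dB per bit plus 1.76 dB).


Theoretical SNR for a full-scale sinusoid:
SNR = 6.02 * N + 1.76
    = 6.02 * 4 + 1.76
    = 24.08 + 1.76
    = 25.84 dB

25.84 dB


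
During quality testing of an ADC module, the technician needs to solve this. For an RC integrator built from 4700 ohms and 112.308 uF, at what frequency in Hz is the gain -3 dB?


Cutoff frequency of a first-order RC filter:
fc = 1 / (2 * pi * R * C)
C = 112.308 uF = 0.000112308 F
fc = 1 / (2 * pi * 4700 * 0.000112308)
   = 1 / 3.31656428475
   = 0.301517 Hz

0.301517 Hz


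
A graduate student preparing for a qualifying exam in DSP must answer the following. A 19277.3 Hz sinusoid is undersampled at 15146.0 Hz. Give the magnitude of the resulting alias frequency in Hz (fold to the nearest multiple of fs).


Compute the nearest integer multiple of fs to the signal:
n = round(19277.3 / 15146.0) = 1
f_alias = |19277.3 - 1 * 15146.0|
        = |19277.3 - 15146.0|
        = 4131.3 Hz

4131.3


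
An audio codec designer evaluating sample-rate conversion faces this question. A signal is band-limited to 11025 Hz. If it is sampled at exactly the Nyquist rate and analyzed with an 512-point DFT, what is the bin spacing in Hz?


Step 1 — Nyquist sampling rate:
fs = 2 * fmax = 2 * 11025 = 22050 Hz

Step 2 — DFT bin spacing:
df = fs / N = 22050 / 512 = 43.0664 Hz

43.0664 Hz


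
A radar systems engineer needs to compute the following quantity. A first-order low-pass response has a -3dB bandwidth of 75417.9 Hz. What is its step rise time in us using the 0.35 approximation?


Rise time from bandwidth relationship:
tr = 0.35 / BW
   = 0.35 / 75417.9
   = 4.640808084e-06 s
   = 4.6408 us

4.6408 us


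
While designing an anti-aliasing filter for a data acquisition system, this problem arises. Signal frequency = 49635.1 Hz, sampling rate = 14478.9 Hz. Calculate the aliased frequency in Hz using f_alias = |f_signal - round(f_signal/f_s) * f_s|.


Compute the nearest integer multiple of fs to the signal:
n = round(49635.1 / 14478.9) = 3
f_alias = |49635.1 - 3 * 14478.9|
        = |49635.1 - 43436.7|
        = 6198.4 Hz

6198.4


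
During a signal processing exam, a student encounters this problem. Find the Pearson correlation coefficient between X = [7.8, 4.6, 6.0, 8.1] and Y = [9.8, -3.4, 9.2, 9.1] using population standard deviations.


Pearson correlation coefficient (population):
r = cov(X,Y) / (std(X) * std(Y))
Mean X = 6.625, Mean Y = 6.175
Cov(X,Y) = 6.518125
Std(X) = 1.418406, Std(Y) = 5.534607
r = 0.8303

0.8303


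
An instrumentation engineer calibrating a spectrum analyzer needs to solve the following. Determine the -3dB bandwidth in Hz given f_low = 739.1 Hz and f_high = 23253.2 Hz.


Bandwidth is the difference of -3dB frequencies:
BW = f_high - f_low
   = 23253.2 - 739.1
   = 22514.1 Hz

22514.1 Hz


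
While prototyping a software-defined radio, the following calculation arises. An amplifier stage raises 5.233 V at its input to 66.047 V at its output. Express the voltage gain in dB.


Voltage gain in dB:
G = 20 * log10(Vout / Vin)
  = 20 * log10(66.047 / 5.233)
  = 20 * log10(12.62125)
  = 20 * 1.101102
  = 22.02 dB

22.02 dB


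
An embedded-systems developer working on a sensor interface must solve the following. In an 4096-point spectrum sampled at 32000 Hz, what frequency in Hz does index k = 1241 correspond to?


Frequency of DFT bin k:
f_k = k * fs / N
    = 1241 * 32000 / 4096
    = 39712000 / 4096
    = 9695.312 Hz

9695.312 Hz


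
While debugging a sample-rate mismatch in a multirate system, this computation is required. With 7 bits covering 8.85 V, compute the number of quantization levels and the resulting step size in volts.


Step 1 — number of quantization levels:
L = 2^N = 2^7 = 128

Step 2 — LSB step size:
delta = Vfs / L
      = 8.85 / 128
      = 0.06914062 V

Levels = 128; step size = 0.06914062 V


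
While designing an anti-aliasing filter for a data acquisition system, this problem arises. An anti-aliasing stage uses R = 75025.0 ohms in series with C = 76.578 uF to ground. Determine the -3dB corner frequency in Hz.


Cutoff frequency of a first-order RC filter:
fc = 1 / (2 * pi * R * C)
C = 76.578 uF = 7.6578e-05 F
fc = 1 / (2 * pi * 75025.0 * 7.6578e-05)
   = 1 / 36.098561178101
   = 0.027702 Hz

0.027702 Hz


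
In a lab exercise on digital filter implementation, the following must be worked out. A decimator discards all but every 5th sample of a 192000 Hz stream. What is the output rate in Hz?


Decimation reduces the sample rate:
fs_out = fs_in / M
       = 192000 / 5
       = 38400.0 Hz

38400.0 Hz


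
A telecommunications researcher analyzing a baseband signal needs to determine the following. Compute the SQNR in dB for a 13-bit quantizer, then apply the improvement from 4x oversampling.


Step 1 — baseline SQNR at Nyquist:
SQNR_base = 6.02*N + 1.76
          = 6.02*13 + 1.76
          = 80.02 dB

Step 2 — oversampling processing gain:
G = 10*log10(OSR) = 10*log10(4) = 6.02 dB

Step 3 — total:
SQNR_total = 80.02 + 6.02 = 86.04 dB

Base SQNR = 80.02 dB; oversampled SQNR = 86.04 dB


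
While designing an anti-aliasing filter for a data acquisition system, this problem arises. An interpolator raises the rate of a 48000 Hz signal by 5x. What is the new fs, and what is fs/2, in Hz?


Step 1 — output sample rate after interpolation by L:
fs_out = L * fs_in = 5 * 48000 = 240000 Hz

Step 2 — Nyquist frequency of the output stream:
f_Nyq = fs_out / 2 = 240000 / 2 = 120000.0 Hz

fs_out = 240000 Hz; f_Nyquist = 120000.0 Hz


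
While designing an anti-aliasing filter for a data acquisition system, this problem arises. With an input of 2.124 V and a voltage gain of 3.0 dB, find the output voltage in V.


Output voltage from dB gain:
V_out = V_in * 10^(gain_dB / 20)
      = 2.124 * 10^(3.0 / 20)
      = 2.124 * 1.412538
      = 3.0002 V

3.0002 V


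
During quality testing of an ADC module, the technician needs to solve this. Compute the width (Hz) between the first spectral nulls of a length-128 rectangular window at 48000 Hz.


Main lobe width for a rectangular window:
Width = 2 * fs / N
      = 2 * 48000 / 128
      = 96000 / 128
      = 750.0 Hz

750.0 Hz


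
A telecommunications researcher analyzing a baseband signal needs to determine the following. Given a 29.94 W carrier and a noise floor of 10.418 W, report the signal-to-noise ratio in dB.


SNR in decibels:
SNR = 10 * log10(Ps / Pn)
    = 10 * log10(29.94 / 10.418)
    = 10 * log10(2.8739)
    = 10 * 0.4585
    = 4.58 dB

4.58 dB


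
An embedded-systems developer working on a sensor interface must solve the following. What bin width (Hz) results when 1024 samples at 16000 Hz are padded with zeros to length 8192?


Frequency resolution after zero-padding:
N_padded = 1024 * 8 = 8192
df = fs / N_padded
   = 16000 / 8192
   = 1.9531 Hz

1.9531 Hz


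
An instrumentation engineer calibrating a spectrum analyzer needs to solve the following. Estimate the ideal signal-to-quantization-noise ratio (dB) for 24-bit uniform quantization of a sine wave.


Theoretical SNR for a full-scale sinusoid:
SNR = 6.02 * N + 1.76
    = 6.02 * 24 + 1.76
    = 144.48 + 1.76
    = 146.24 dB

146.24 dB


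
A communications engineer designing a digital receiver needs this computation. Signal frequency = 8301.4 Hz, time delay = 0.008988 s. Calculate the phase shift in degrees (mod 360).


Phase shift from frequency and time delay:
phi = 360 * f * t_delay
    = 360 * 8301.4 * 0.008988
    = 26860.67 degrees
    mod 360 = 220.67 degrees

220.67 degrees


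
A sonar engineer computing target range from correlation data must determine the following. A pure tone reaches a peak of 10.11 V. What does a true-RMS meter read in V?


RMS voltage for a sinusoidal waveform:
V_rms = V_peak / sqrt(2)
      = 10.11 / 1.414214
      = 7.149 V

7.149 V


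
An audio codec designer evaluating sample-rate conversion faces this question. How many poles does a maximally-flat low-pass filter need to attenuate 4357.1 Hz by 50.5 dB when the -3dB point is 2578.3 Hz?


Butterworth filter order formula:
n = log10(10^(A/10) - 1) / (2 * log10(f_stop/f_pass))
10^(50.5/10) - 1 = 112200.8454
f_stop/f_pass = 4357.1 / 2578.3 = 1.6899
n = 11.0812 -> ceil = 12

12


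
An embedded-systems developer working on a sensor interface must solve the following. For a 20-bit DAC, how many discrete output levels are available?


Number of quantization levels = 2^N
= 2^20
= 1048576

1048576


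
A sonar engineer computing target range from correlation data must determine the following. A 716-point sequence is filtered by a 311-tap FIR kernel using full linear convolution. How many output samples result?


Linear convolution output length:
L = N + M - 1
  = 716 + 311 - 1
  = 1026 samples

1026


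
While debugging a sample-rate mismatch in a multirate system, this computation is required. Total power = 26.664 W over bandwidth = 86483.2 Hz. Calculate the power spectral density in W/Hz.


Power spectral density:
PSD = P / BW
    = 26.664 / 86483.2
    = 0.00030831 W/Hz

0.00030831 W/Hz


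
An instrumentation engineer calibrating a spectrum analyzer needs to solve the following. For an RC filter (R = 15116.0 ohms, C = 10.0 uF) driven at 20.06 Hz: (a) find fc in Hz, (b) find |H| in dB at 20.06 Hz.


Step 1 — cutoff frequency:
fc = 1 / (2*pi*R*C)
C = 10.0 uF = 1e-05 F
fc = 1 / (2*pi*15116.0*1e-05)
   = 1.05289 Hz

Step 2 — magnitude at f = 20.06 Hz:
|H(f)| = 1 / sqrt(1 + (f/fc)^2)
f/fc = 20.06 / 1.05289 = 19.052323
|H| = 1 / sqrt(1 + 362.991012) = 0.0524149
|H|_dB = 20*log10(0.0524149) = -25.61 dB

fc = 1.05289 Hz; |H(20.06 Hz)| = -25.61 dB
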